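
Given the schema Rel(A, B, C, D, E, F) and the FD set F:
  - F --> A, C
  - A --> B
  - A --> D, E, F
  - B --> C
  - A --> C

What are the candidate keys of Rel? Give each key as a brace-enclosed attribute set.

{A}⁺ = {A, B, C, D, E, F}, which is every attribute, so {A} is a candidate key.
{F}⁺ = {A, B, C, D, E, F}, which is every attribute, so {F} is a candidate key.
Any other superkey properly contains one of these, so there are no further candidate keys.

{A}, {F}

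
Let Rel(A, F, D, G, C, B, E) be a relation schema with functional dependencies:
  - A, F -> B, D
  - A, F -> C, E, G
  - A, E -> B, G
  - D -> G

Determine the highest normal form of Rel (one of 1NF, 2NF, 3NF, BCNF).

Candidate key: {A, F}. Prime attributes: {A, F}.
For A, E -> B, G we have {A, E}⁺ = {A, B, E, G}; {A, E} is not a superkey, so BCNF fails.
A, E -> B, G determines the non-prime attributes {B, G} from a non-superkey — 3NF is violated.
No proper subset of a key has a non-prime attribute in its closure, so there is no partial dependency; 2NF holds.

2NF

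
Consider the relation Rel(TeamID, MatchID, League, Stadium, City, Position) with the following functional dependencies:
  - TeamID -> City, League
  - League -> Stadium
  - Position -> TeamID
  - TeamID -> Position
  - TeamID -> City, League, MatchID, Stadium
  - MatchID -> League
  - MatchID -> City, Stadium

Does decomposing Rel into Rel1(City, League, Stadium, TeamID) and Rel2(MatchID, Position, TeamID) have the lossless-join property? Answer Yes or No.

Rel1 ∩ Rel2 = {TeamID}; its closure under F is {City, League, MatchID, Position, Stadium, TeamID}.
This includes all of Rel1, so the common attributes are a superkey of Rel1 — the join is lossless.

Yes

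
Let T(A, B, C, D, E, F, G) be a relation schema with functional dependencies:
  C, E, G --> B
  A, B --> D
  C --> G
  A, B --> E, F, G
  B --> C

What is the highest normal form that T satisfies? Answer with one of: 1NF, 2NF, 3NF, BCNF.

1NF

Candidate keys: {A, B}, {A, C, E}. Prime attributes: {A, B, C, E}.
C, E, G --> B breaks BCNF: {C, E, G}⁺ = {B, C, E, G}, so {C, E, G} is not a superkey.
C --> G has non-prime {G} on the right and a non-superkey on the left, so 3NF fails.
{B} is a proper subset of the key {A, B}, and {B}⁺ contains the non-prime attribute {G} — a partial dependency, so 2NF is violated.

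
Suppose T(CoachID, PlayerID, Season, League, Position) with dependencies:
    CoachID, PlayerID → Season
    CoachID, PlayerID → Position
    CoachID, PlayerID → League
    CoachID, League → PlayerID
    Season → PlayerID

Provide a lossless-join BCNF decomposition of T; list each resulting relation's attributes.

{CoachID, League, Position, Season}; {PlayerID, Season}

Candidate keys of the original relation: {CoachID, League}, {CoachID, PlayerID}, {CoachID, Season}.
{CoachID, League, PlayerID, Position, Season}: {Season} determines {PlayerID, Season} here but is not a superkey — split on Season → PlayerID, giving {PlayerID, Season} and {CoachID, League, Position, Season}.
{PlayerID, Season} has no BCNF violation.
{CoachID, League, Position, Season} has no BCNF violation.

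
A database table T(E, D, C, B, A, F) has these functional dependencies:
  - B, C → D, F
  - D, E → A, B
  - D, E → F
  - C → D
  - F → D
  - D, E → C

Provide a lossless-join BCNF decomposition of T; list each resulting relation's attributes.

Candidate keys of the original relation: {C, E}, {D, E}, {E, F}.
{A, B, C, D, E, F}: {B, C} determines {B, C, D, F} here but is not a superkey — split on B, C → D, F, giving {B, C, D, F} and {A, B, C, E}.
{B, C, D, F}: {C} determines {C, D} here but is not a superkey — split on C → D, giving {C, D} and {B, C, F}.
{C, D}: every determinant is a superkey — BCNF.
{B, C, F}: every determinant is a superkey — BCNF.
{A, B, C, E}: every determinant is a superkey — BCNF.

{A, B, C, E}; {B, C, F}; {C, D}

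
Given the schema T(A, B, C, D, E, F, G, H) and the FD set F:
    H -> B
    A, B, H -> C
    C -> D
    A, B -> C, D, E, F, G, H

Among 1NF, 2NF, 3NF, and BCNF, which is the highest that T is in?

2NF

Candidate keys: {A, B}, {A, H}. Prime attributes: {A, B, H}.
H -> B breaks BCNF: {H}⁺ = {B, H}, so {H} is not a superkey.
C -> D determines the non-prime attribute {D} from a non-superkey — 3NF is violated.
No proper subset of a key has a non-prime attribute in its closure, so there is no partial dependency; 2NF holds.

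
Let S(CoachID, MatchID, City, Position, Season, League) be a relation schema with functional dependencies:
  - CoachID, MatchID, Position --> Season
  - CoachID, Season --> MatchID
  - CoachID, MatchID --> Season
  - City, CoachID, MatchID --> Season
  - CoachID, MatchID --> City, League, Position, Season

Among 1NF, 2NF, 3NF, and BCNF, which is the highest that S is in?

BCNF

Candidate keys: {CoachID, MatchID}, {CoachID, Season}. Prime attributes: {CoachID, MatchID, Season}.
Each dependency's left side is a superkey — BCNF holds.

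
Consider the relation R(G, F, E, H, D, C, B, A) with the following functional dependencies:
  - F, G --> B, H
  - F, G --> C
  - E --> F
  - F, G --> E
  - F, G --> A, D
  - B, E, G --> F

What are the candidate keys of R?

{E, G}, {F, G}

Attributes never on any right-hand side: {G} — every candidate key must contain it.
{E, G}⁺ = {A, B, C, D, E, F, G, H} — all of the relation — so {E, G} is a candidate key.
{F, G}⁺ = {A, B, C, D, E, F, G, H} — all of the relation — so {F, G} is a candidate key.
No proper subset of any of these is a key, and no other minimal superkey exists.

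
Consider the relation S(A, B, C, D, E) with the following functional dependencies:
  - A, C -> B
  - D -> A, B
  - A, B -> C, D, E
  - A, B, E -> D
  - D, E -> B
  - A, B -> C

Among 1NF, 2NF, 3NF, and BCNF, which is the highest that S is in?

BCNF

Candidate keys: {A, B}, {A, C}, {D}. Prime attributes: {A, B, C, D}.
The left-hand side of every FD is a superkey, so BCNF is satisfied.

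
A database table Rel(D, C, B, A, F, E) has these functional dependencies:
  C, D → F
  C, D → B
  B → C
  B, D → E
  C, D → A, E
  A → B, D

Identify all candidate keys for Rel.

{A}, {B, D}, {C, D}

{A} is a candidate key since {A}⁺ = {A, B, C, D, E, F} covers every attribute.
{B, D} is a candidate key since {B, D}⁺ = {A, B, C, D, E, F} covers every attribute.
{C, D} is a candidate key since {C, D}⁺ = {A, B, C, D, E, F} covers every attribute.
Any other superkey properly contains one of these, so there are no further candidate keys.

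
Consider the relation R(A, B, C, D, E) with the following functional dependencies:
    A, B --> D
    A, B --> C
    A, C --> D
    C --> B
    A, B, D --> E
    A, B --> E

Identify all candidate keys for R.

{A} never appears on the right of any FD, so every key must include it.
Closure of {A, B} is {A, B, C, D, E}, the whole schema; {A, B} is a candidate key.
Closure of {A, C} is {A, B, C, D, E}, the whole schema; {A, C} is a candidate key.
Any other superkey properly contains one of these, so there are no further candidate keys.

{A, B}, {A, C}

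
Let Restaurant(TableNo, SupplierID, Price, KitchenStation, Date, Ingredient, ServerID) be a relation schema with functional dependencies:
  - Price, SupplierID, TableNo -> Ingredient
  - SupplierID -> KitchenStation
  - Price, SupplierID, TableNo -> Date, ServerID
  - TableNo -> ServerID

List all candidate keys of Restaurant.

No FD produces {Price, SupplierID, TableNo}, so they must be in every candidate key.
Closure of {Price, SupplierID, TableNo} is {Date, Ingredient, KitchenStation, Price, ServerID, SupplierID, TableNo}, the whole schema; {Price, SupplierID, TableNo} is a candidate key.
No other minimal set has full closure, so this is the only candidate key.

{Price, SupplierID, TableNo}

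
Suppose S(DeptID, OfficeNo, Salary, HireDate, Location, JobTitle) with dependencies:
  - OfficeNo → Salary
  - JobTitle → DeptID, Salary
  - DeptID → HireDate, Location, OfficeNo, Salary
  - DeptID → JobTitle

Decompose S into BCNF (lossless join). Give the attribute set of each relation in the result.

{DeptID, HireDate, JobTitle, Location, OfficeNo}; {OfficeNo, Salary}

Candidate keys of the original relation: {DeptID}, {JobTitle}.
Within {DeptID, HireDate, JobTitle, Location, OfficeNo, Salary}: {OfficeNo}⁺ ∩ {DeptID, HireDate, JobTitle, Location, OfficeNo, Salary} = {OfficeNo, Salary}, not the whole set, so OfficeNo → Salary violates BCNF; decompose into {OfficeNo, Salary} and {DeptID, HireDate, JobTitle, Location, OfficeNo}.
{OfficeNo, Salary}: every determinant is a superkey — BCNF.
{DeptID, HireDate, JobTitle, Location, OfficeNo}: every determinant is a superkey — BCNF.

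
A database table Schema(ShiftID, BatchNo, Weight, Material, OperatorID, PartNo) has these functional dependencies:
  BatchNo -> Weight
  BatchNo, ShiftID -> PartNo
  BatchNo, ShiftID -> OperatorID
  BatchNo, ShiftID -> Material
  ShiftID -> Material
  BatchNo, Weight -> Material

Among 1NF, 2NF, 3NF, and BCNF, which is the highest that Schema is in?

1NF

Candidate key: {BatchNo, ShiftID}. Prime attributes: {BatchNo, ShiftID}.
For BatchNo -> Weight we have {BatchNo}⁺ = {BatchNo, Material, Weight}; {BatchNo} is not a superkey, so BCNF fails.
BatchNo -> Weight determines the non-prime attribute {Weight} from a non-superkey — 3NF is violated.
The proper key subset {BatchNo} of {BatchNo, ShiftID} determines non-prime {Material, Weight}, so the relation is not even in 2NF.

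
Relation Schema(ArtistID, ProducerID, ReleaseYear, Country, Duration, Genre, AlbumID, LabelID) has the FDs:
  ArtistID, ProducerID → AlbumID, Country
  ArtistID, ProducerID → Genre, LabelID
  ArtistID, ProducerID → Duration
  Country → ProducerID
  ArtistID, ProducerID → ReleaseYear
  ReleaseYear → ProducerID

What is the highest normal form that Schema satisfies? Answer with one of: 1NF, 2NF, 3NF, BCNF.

Candidate keys: {ArtistID, Country}, {ArtistID, ProducerID}, {ArtistID, ReleaseYear}. Prime attributes: {ArtistID, Country, ProducerID, ReleaseYear}.
For Country → ProducerID we have {Country}⁺ = {Country, ProducerID}; {Country} is not a superkey, so BCNF fails.
Its right-hand attributes {ProducerID} are all prime, as are those of every other non-superkey FD — the relation is in 3NF.

3NF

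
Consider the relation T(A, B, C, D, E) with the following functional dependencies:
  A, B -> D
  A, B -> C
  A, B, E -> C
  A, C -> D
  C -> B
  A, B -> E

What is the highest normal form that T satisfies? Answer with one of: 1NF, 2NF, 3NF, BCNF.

3NF

Candidate keys: {A, B}, {A, C}. Prime attributes: {A, B, C}.
For C -> B we have {C}⁺ = {B, C}; {C} is not a superkey, so BCNF fails.
Its right-hand attributes {B} are all prime, as are those of every other non-superkey FD — the relation is in 3NF.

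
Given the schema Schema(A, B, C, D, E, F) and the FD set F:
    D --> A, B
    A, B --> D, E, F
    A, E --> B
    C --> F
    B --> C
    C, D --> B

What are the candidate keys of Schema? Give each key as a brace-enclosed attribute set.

{A, B}, {A, E}, {D}

{D}⁺ = {A, B, C, D, E, F} — all of the relation — so {D} is a candidate key.
{A, B}⁺ = {A, B, C, D, E, F} — all of the relation — so {A, B} is a candidate key.
{A, E}⁺ = {A, B, C, D, E, F} — all of the relation — so {A, E} is a candidate key.
These are minimal and exhaustive — every other superkey contains one of them.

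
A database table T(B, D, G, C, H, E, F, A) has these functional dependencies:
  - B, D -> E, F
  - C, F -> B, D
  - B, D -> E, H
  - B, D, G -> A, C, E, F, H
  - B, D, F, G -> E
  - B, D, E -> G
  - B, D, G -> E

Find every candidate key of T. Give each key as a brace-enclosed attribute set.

{B, D}⁺ = {A, B, C, D, E, F, G, H} — all of the relation — so {B, D} is a candidate key.
{C, F}⁺ = {A, B, C, D, E, F, G, H} — all of the relation — so {C, F} is a candidate key.
No proper subset of any of these is a key, and no other minimal superkey exists.

{B, D}, {C, F}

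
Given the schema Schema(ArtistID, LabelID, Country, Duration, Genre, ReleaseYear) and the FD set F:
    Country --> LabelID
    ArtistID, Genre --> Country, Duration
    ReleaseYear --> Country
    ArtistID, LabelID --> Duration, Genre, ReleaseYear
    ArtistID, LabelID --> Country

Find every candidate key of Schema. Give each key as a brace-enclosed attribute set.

Attributes never on any right-hand side: {ArtistID} — every candidate key must contain it.
{ArtistID, Country}⁺ = {ArtistID, Country, Duration, Genre, LabelID, ReleaseYear}, which is every attribute, so {ArtistID, Country} is a candidate key.
{ArtistID, Genre}⁺ = {ArtistID, Country, Duration, Genre, LabelID, ReleaseYear}, which is every attribute, so {ArtistID, Genre} is a candidate key.
{ArtistID, LabelID}⁺ = {ArtistID, Country, Duration, Genre, LabelID, ReleaseYear}, which is every attribute, so {ArtistID, LabelID} is a candidate key.
{ArtistID, ReleaseYear}⁺ = {ArtistID, Country, Duration, Genre, LabelID, ReleaseYear}, which is every attribute, so {ArtistID, ReleaseYear} is a candidate key.
These are minimal and exhaustive — every other superkey contains one of them.

{ArtistID, Country}, {ArtistID, Genre}, {ArtistID, LabelID}, {ArtistID, ReleaseYear}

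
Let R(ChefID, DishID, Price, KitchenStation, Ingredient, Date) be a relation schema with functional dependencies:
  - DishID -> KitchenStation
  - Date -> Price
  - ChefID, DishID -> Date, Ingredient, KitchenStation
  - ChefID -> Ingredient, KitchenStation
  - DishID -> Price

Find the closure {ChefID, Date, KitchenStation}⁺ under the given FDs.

{ChefID, Date, Ingredient, KitchenStation, Price}

Start with {ChefID, Date, KitchenStation}.
Date -> Price applies; add {Price} → now {ChefID, Date, KitchenStation, Price}.
ChefID -> Ingredient, KitchenStation applies; add {Ingredient} → now {ChefID, Date, Ingredient, KitchenStation, Price}.
No further FD applies.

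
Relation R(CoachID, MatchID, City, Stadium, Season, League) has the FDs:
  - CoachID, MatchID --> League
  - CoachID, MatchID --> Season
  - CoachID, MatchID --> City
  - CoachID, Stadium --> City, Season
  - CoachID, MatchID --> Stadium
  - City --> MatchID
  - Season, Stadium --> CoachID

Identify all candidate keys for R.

{City, CoachID}, {CoachID, MatchID}, {CoachID, Stadium}, {Season, Stadium}

{City, CoachID}⁺ = {City, CoachID, League, MatchID, Season, Stadium}, which is every attribute, so {City, CoachID} is a candidate key.
{CoachID, MatchID}⁺ = {City, CoachID, League, MatchID, Season, Stadium}, which is every attribute, so {CoachID, MatchID} is a candidate key.
{CoachID, Stadium}⁺ = {City, CoachID, League, MatchID, Season, Stadium}, which is every attribute, so {CoachID, Stadium} is a candidate key.
{Season, Stadium}⁺ = {City, CoachID, League, MatchID, Season, Stadium}, which is every attribute, so {Season, Stadium} is a candidate key.
These are minimal and exhaustive — every other superkey contains one of them.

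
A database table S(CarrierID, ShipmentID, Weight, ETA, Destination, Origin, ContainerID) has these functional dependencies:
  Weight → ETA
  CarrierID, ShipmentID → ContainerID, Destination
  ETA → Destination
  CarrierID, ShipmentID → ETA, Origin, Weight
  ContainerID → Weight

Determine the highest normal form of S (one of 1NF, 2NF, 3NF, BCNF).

2NF

Candidate key: {CarrierID, ShipmentID}. Prime attributes: {CarrierID, ShipmentID}.
For Weight → ETA we have {Weight}⁺ = {Destination, ETA, Weight}; {Weight} is not a superkey, so BCNF fails.
Weight → ETA determines the non-prime attribute {ETA} from a non-superkey — 3NF is violated.
No non-prime attribute depends on a proper subset of any candidate key, so 2NF holds.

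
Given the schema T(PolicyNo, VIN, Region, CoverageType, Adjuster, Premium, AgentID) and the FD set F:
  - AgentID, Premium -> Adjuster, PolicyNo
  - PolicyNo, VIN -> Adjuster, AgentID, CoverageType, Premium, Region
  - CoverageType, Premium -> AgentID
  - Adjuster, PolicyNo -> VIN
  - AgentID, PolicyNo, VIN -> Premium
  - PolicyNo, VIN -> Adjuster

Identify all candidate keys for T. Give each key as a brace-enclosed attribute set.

{Adjuster, PolicyNo}, {AgentID, Premium}, {CoverageType, Premium}, {PolicyNo, VIN}

{Adjuster, PolicyNo}⁺ = {Adjuster, AgentID, CoverageType, PolicyNo, Premium, Region, VIN} — all of the relation — so {Adjuster, PolicyNo} is a candidate key.
{AgentID, Premium}⁺ = {Adjuster, AgentID, CoverageType, PolicyNo, Premium, Region, VIN} — all of the relation — so {AgentID, Premium} is a candidate key.
{CoverageType, Premium}⁺ = {Adjuster, AgentID, CoverageType, PolicyNo, Premium, Region, VIN} — all of the relation — so {CoverageType, Premium} is a candidate key.
{PolicyNo, VIN}⁺ = {Adjuster, AgentID, CoverageType, PolicyNo, Premium, Region, VIN} — all of the relation — so {PolicyNo, VIN} is a candidate key.
No proper subset of any of these is a key, and no other minimal superkey exists.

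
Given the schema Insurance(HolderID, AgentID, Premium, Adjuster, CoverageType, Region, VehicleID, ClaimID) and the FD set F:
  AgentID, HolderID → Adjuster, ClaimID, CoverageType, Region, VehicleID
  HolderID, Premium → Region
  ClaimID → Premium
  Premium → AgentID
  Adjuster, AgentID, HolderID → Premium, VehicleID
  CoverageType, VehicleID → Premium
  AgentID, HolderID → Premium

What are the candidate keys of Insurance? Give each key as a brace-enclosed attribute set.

{AgentID, HolderID}, {ClaimID, HolderID}, {CoverageType, HolderID, VehicleID}, {HolderID, Premium}

{HolderID} never appears on the right of any FD, so every key must include it.
{AgentID, HolderID}⁺ = {Adjuster, AgentID, ClaimID, CoverageType, HolderID, Premium, Region, VehicleID}, which is every attribute, so {AgentID, HolderID} is a candidate key.
{ClaimID, HolderID}⁺ = {Adjuster, AgentID, ClaimID, CoverageType, HolderID, Premium, Region, VehicleID}, which is every attribute, so {ClaimID, HolderID} is a candidate key.
{HolderID, Premium}⁺ = {Adjuster, AgentID, ClaimID, CoverageType, HolderID, Premium, Region, VehicleID}, which is every attribute, so {HolderID, Premium} is a candidate key.
{CoverageType, HolderID, VehicleID}⁺ = {Adjuster, AgentID, ClaimID, CoverageType, HolderID, Premium, Region, VehicleID}, which is every attribute, so {CoverageType, HolderID, VehicleID} is a candidate key.
No proper subset of any of these is a key, and no other minimal superkey exists.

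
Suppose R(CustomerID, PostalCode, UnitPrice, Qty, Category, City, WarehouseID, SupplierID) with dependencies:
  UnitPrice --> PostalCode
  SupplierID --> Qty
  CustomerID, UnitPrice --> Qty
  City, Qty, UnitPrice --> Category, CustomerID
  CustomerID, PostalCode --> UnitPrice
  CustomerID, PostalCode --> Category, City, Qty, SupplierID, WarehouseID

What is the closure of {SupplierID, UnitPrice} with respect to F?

Start with {SupplierID, UnitPrice}.
UnitPrice --> PostalCode applies; add {PostalCode} → now {PostalCode, SupplierID, UnitPrice}.
SupplierID --> Qty applies; add {Qty} → now {PostalCode, Qty, SupplierID, UnitPrice}.
No further FD applies.

{PostalCode, Qty, SupplierID, UnitPrice}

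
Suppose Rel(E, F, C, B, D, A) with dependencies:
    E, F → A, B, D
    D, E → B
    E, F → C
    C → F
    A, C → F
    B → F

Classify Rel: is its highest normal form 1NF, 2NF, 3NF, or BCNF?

3NF

Candidate keys: {B, E}, {C, E}, {D, E}, {E, F}. Prime attributes: {B, C, D, E, F}.
C → F breaks BCNF: {C}⁺ = {C, F}, so {C} is not a superkey.
But every attribute on its right side ({F}) is prime, and the same holds for every other non-superkey FD, so 3NF still holds.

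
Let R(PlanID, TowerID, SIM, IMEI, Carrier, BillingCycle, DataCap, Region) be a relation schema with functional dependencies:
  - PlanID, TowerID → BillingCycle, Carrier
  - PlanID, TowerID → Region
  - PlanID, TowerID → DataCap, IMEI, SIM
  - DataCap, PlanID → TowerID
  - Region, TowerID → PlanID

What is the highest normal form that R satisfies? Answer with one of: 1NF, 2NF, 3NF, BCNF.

BCNF

Candidate keys: {DataCap, PlanID}, {PlanID, TowerID}, {Region, TowerID}. Prime attributes: {DataCap, PlanID, Region, TowerID}.
The left-hand side of every FD is a superkey, so BCNF is satisfied.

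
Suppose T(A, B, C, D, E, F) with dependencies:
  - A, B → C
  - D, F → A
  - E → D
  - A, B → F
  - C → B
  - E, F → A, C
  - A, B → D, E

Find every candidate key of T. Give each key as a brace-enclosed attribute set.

{A, B}⁺ = {A, B, C, D, E, F}, which is every attribute, so {A, B} is a candidate key.
{A, C}⁺ = {A, B, C, D, E, F}, which is every attribute, so {A, C} is a candidate key.
{E, F}⁺ = {A, B, C, D, E, F}, which is every attribute, so {E, F} is a candidate key.
{B, D, F}⁺ = {A, B, C, D, E, F}, which is every attribute, so {B, D, F} is a candidate key.
{C, D, F}⁺ = {A, B, C, D, E, F}, which is every attribute, so {C, D, F} is a candidate key.
No proper subset of any of these is a key, and no other minimal superkey exists.

{A, B}, {A, C}, {B, D, F}, {C, D, F}, {E, F}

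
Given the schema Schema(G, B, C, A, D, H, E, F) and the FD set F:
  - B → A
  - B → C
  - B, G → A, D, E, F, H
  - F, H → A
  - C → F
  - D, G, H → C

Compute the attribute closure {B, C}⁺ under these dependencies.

{A, B, C, F}

Start with {B, C}.
B → A applies; add {A} → now {A, B, C}.
C → F applies; add {F} → now {A, B, C, F}.
No further FD applies.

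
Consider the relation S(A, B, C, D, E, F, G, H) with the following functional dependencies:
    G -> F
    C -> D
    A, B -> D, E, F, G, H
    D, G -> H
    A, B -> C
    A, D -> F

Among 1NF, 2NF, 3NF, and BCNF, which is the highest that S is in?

Candidate key: {A, B}. Prime attributes: {A, B}.
For G -> F we have {G}⁺ = {F, G}; {G} is not a superkey, so BCNF fails.
G -> F has non-prime {F} on the right and a non-superkey on the left, so 3NF fails.
No proper subset of a key has a non-prime attribute in its closure, so there is no partial dependency; 2NF holds.

2NF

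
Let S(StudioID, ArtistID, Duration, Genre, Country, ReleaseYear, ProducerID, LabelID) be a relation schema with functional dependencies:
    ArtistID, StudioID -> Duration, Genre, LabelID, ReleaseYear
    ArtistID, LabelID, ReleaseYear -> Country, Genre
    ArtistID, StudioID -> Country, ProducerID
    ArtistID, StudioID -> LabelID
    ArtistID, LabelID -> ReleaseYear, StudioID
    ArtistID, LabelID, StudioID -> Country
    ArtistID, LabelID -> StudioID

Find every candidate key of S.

No FD produces {ArtistID}, so it must be in every candidate key.
Closure of {ArtistID, LabelID} is {ArtistID, Country, Duration, Genre, LabelID, ProducerID, ReleaseYear, StudioID}, the whole schema; {ArtistID, LabelID} is a candidate key.
Closure of {ArtistID, StudioID} is {ArtistID, Country, Duration, Genre, LabelID, ProducerID, ReleaseYear, StudioID}, the whole schema; {ArtistID, StudioID} is a candidate key.
No proper subset of any of these is a key, and no other minimal superkey exists.

{ArtistID, LabelID}, {ArtistID, StudioID}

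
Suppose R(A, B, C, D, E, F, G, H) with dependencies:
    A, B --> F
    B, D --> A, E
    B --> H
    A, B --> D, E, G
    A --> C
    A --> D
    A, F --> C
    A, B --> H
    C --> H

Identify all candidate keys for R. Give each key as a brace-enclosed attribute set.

No FD produces {B}, so it must be in every candidate key.
Closure of {A, B} is {A, B, C, D, E, F, G, H}, the whole schema; {A, B} is a candidate key.
Closure of {B, D} is {A, B, C, D, E, F, G, H}, the whole schema; {B, D} is a candidate key.
No proper subset of any of these is a key, and no other minimal superkey exists.

{A, B}, {B, D}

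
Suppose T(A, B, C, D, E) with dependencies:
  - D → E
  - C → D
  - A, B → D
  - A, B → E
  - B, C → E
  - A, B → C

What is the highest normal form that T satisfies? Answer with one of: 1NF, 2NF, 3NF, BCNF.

Candidate key: {A, B}. Prime attributes: {A, B}.
D → E breaks BCNF: {D}⁺ = {D, E}, so {D} is not a superkey.
D → E has non-prime {E} on the right and a non-superkey on the left, so 3NF fails.
No proper subset of a key has a non-prime attribute in its closure, so there is no partial dependency; 2NF holds.

2NF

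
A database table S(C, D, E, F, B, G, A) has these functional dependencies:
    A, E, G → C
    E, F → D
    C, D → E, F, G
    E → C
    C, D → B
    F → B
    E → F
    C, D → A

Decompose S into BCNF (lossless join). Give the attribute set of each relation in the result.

Candidate keys of the original relation: {C, D}, {E}.
Within {A, B, C, D, E, F, G}: {F}⁺ ∩ {A, B, C, D, E, F, G} = {B, F}, not the whole set, so F → B violates BCNF; decompose into {B, F} and {A, C, D, E, F, G}.
{B, F} has no BCNF violation.
{A, C, D, E, F, G} has no BCNF violation.

{A, C, D, E, F, G}; {B, F}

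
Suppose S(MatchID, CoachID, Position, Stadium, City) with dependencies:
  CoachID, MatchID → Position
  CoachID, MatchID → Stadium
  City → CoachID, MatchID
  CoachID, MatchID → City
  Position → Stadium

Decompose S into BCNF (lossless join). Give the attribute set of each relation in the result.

Candidate keys of the original relation: {City}, {CoachID, MatchID}.
In {City, CoachID, MatchID, Position, Stadium}, {Position} is not a superkey ({Position}⁺ restricted to this set is {Position, Stadium}), so split on Position → Stadium into {Position, Stadium} and {City, CoachID, MatchID, Position}.
{Position, Stadium} is in BCNF.
{City, CoachID, MatchID, Position} is in BCNF.

{City, CoachID, MatchID, Position}; {Position, Stadium}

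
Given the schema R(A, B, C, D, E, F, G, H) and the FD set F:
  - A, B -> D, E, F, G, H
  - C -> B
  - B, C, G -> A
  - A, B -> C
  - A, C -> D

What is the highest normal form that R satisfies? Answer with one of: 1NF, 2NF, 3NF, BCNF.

3NF

Candidate keys: {A, B}, {A, C}, {C, G}. Prime attributes: {A, B, C, G}.
C -> B: {C}⁺ = {B, C}, which is not all of the attributes, so the left side is not a superkey — BCNF is violated.
But every attribute on its right side ({B}) is prime, and the same holds for every other non-superkey FD, so 3NF still holds.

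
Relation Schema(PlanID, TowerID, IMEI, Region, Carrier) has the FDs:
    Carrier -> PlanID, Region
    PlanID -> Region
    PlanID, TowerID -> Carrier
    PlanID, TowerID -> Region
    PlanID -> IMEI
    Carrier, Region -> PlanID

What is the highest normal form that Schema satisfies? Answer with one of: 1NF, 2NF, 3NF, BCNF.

Candidate keys: {Carrier, TowerID}, {PlanID, TowerID}. Prime attributes: {Carrier, PlanID, TowerID}.
Carrier -> PlanID, Region breaks BCNF: {Carrier}⁺ = {Carrier, IMEI, PlanID, Region}, so {Carrier} is not a superkey.
Carrier -> PlanID, Region determines the non-prime attribute {Region} from a non-superkey — 3NF is violated.
The proper key subset {Carrier} of {Carrier, TowerID} determines non-prime {IMEI, Region}, so the relation is not even in 2NF.

1NF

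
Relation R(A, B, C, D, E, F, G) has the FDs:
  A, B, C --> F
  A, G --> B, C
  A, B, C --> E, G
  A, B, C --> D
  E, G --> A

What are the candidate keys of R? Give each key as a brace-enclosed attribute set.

{A, G}⁺ = {A, B, C, D, E, F, G}, which is every attribute, so {A, G} is a candidate key.
{E, G}⁺ = {A, B, C, D, E, F, G}, which is every attribute, so {E, G} is a candidate key.
{A, B, C}⁺ = {A, B, C, D, E, F, G}, which is every attribute, so {A, B, C} is a candidate key.
These are minimal and exhaustive — every other superkey contains one of them.

{A, B, C}, {A, G}, {E, G}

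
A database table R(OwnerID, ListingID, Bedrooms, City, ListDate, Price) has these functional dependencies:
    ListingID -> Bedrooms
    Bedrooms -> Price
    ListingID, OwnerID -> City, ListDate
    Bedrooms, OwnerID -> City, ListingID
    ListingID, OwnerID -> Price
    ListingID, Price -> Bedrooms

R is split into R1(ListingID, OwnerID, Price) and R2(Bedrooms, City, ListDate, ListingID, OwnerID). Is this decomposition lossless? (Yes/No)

Yes

The shared attributes are {ListingID, OwnerID} and {ListingID, OwnerID}⁺ = {Bedrooms, City, ListDate, ListingID, OwnerID, Price}.
Since R1 ⊆ {Bedrooms, City, ListDate, ListingID, OwnerID, Price}, the intersection is a superkey of R1; the decomposition is lossless.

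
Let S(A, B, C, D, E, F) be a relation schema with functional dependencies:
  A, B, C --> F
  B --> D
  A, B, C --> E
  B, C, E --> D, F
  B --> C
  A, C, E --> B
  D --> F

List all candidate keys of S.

{A} never appears on the right of any FD, so every key must include it.
{A, B}⁺ = {A, B, C, D, E, F} — all of the relation — so {A, B} is a candidate key.
{A, C, E}⁺ = {A, B, C, D, E, F} — all of the relation — so {A, C, E} is a candidate key.
Any other superkey properly contains one of these, so there are no further candidate keys.

{A, B}, {A, C, E}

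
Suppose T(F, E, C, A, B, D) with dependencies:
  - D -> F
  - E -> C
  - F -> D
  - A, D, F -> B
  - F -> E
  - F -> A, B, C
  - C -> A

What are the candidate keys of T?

Closure of {D} is {A, B, C, D, E, F}, the whole schema; {D} is a candidate key.
Closure of {F} is {A, B, C, D, E, F}, the whole schema; {F} is a candidate key.
These are minimal and exhaustive — every other superkey contains one of them.

{D}, {F}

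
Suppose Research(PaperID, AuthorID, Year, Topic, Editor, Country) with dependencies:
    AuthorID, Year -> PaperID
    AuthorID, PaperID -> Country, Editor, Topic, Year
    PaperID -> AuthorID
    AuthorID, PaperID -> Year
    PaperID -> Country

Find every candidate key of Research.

{PaperID}⁺ = {AuthorID, Country, Editor, PaperID, Topic, Year}, which is every attribute, so {PaperID} is a candidate key.
{AuthorID, Year}⁺ = {AuthorID, Country, Editor, PaperID, Topic, Year}, which is every attribute, so {AuthorID, Year} is a candidate key.
No proper subset of any of these is a key, and no other minimal superkey exists.

{AuthorID, Year}, {PaperID}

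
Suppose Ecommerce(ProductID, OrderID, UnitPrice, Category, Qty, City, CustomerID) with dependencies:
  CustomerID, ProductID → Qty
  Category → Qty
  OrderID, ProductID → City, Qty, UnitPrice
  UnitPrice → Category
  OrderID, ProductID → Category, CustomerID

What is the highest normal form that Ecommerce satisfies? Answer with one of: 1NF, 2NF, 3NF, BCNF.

2NF

Candidate key: {OrderID, ProductID}. Prime attributes: {OrderID, ProductID}.
CustomerID, ProductID → Qty: {CustomerID, ProductID}⁺ = {CustomerID, ProductID, Qty}, which is not all of the attributes, so the left side is not a superkey — BCNF is violated.
Because {Qty} is non-prime and the left side of CustomerID, ProductID → Qty is not a superkey, the relation is not in 3NF.
No non-prime attribute depends on a proper subset of any candidate key, so 2NF holds.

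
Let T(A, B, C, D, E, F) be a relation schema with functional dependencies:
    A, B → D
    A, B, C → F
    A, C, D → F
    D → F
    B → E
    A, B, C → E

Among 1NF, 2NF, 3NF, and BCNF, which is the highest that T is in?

1NF

Candidate key: {A, B, C}. Prime attributes: {A, B, C}.
For A, B → D we have {A, B}⁺ = {A, B, D, E, F}; {A, B} is not a superkey, so BCNF fails.
A, B → D determines the non-prime attribute {D} from a non-superkey — 3NF is violated.
Since {B} ⊂ {A, B, C} and {B}⁺ ⊇ {E} with {E} non-prime, there is a partial dependency; 2NF fails.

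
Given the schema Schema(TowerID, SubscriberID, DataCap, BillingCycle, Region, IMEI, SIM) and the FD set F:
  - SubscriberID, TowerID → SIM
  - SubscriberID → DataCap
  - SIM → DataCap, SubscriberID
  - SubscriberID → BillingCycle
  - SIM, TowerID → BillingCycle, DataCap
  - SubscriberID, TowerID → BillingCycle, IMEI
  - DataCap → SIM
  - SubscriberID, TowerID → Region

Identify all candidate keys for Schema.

No FD produces {TowerID}, so it must be in every candidate key.
{DataCap, TowerID} is a candidate key since {DataCap, TowerID}⁺ = {BillingCycle, DataCap, IMEI, Region, SIM, SubscriberID, TowerID} covers every attribute.
{SIM, TowerID} is a candidate key since {SIM, TowerID}⁺ = {BillingCycle, DataCap, IMEI, Region, SIM, SubscriberID, TowerID} covers every attribute.
{SubscriberID, TowerID} is a candidate key since {SubscriberID, TowerID}⁺ = {BillingCycle, DataCap, IMEI, Region, SIM, SubscriberID, TowerID} covers every attribute.
These are minimal and exhaustive — every other superkey contains one of them.

{DataCap, TowerID}, {SIM, TowerID}, {SubscriberID, TowerID}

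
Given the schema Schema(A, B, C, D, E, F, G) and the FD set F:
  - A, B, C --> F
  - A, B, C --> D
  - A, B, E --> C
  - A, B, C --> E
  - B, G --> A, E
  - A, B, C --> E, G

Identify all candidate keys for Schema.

No FD produces {B}, so it must be in every candidate key.
Closure of {B, G} is {A, B, C, D, E, F, G}, the whole schema; {B, G} is a candidate key.
Closure of {A, B, C} is {A, B, C, D, E, F, G}, the whole schema; {A, B, C} is a candidate key.
Closure of {A, B, E} is {A, B, C, D, E, F, G}, the whole schema; {A, B, E} is a candidate key.
These are minimal and exhaustive — every other superkey contains one of them.

{A, B, C}, {A, B, E}, {B, G}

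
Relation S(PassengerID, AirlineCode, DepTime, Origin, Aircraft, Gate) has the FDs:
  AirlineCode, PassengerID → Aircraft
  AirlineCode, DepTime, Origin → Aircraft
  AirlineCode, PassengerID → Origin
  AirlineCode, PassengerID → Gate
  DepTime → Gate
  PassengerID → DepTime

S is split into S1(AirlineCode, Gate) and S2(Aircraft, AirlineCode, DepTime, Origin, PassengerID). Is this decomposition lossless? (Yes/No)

S1 ∩ S2 = {AirlineCode}; its closure under F is {AirlineCode}.
S1 ⊄ {AirlineCode} and S2 ⊄ {AirlineCode}, so the split is lossy.

No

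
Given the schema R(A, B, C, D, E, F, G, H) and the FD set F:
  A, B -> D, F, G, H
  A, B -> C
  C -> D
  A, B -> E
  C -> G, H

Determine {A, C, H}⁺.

{A, C, D, G, H}

Start with {A, C, H}.
C -> D applies; add {D} → now {A, C, D, H}.
C -> G, H applies; add {G} → now {A, C, D, G, H}.
No further FD applies.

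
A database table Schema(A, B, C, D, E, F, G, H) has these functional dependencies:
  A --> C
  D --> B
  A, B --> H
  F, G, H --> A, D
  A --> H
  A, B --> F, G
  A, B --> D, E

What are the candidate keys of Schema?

{A, B} is a candidate key since {A, B}⁺ = {A, B, C, D, E, F, G, H} covers every attribute.
{A, D} is a candidate key since {A, D}⁺ = {A, B, C, D, E, F, G, H} covers every attribute.
{A, F, G} is a candidate key since {A, F, G}⁺ = {A, B, C, D, E, F, G, H} covers every attribute.
{F, G, H} is a candidate key since {F, G, H}⁺ = {A, B, C, D, E, F, G, H} covers every attribute.
No proper subset of any of these is a key, and no other minimal superkey exists.

{A, B}, {A, D}, {A, F, G}, {F, G, H}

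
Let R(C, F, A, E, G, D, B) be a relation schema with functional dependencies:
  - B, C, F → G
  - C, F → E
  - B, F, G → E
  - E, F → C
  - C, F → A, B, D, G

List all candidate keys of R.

{B, F, G}, {C, F}, {E, F}

Attributes never on any right-hand side: {F} — every candidate key must contain it.
{C, F}⁺ = {A, B, C, D, E, F, G} — all of the relation — so {C, F} is a candidate key.
{E, F}⁺ = {A, B, C, D, E, F, G} — all of the relation — so {E, F} is a candidate key.
{B, F, G}⁺ = {A, B, C, D, E, F, G} — all of the relation — so {B, F, G} is a candidate key.
Any other superkey properly contains one of these, so there are no further candidate keys.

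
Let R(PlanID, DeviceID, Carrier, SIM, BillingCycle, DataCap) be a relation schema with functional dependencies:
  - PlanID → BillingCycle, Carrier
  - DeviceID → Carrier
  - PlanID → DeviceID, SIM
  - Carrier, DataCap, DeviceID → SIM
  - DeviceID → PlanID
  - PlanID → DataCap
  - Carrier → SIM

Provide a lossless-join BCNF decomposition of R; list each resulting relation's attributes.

Candidate keys of the original relation: {DeviceID}, {PlanID}.
In {BillingCycle, Carrier, DataCap, DeviceID, PlanID, SIM}, {Carrier} is not a superkey ({Carrier}⁺ restricted to this set is {Carrier, SIM}), so split on Carrier → SIM into {Carrier, SIM} and {BillingCycle, Carrier, DataCap, DeviceID, PlanID}.
{Carrier, SIM}: every determinant is a superkey — BCNF.
{BillingCycle, Carrier, DataCap, DeviceID, PlanID}: every determinant is a superkey — BCNF.

{BillingCycle, Carrier, DataCap, DeviceID, PlanID}; {Carrier, SIM}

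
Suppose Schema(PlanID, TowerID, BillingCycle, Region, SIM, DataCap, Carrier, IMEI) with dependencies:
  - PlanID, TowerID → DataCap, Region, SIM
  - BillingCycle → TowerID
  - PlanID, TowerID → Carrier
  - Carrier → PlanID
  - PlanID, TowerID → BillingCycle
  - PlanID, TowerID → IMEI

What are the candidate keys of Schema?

{BillingCycle, Carrier}, {BillingCycle, PlanID}, {Carrier, TowerID}, {PlanID, TowerID}

{BillingCycle, Carrier} is a candidate key since {BillingCycle, Carrier}⁺ = {BillingCycle, Carrier, DataCap, IMEI, PlanID, Region, SIM, TowerID} covers every attribute.
{BillingCycle, PlanID} is a candidate key since {BillingCycle, PlanID}⁺ = {BillingCycle, Carrier, DataCap, IMEI, PlanID, Region, SIM, TowerID} covers every attribute.
{Carrier, TowerID} is a candidate key since {Carrier, TowerID}⁺ = {BillingCycle, Carrier, DataCap, IMEI, PlanID, Region, SIM, TowerID} covers every attribute.
{PlanID, TowerID} is a candidate key since {PlanID, TowerID}⁺ = {BillingCycle, Carrier, DataCap, IMEI, PlanID, Region, SIM, TowerID} covers every attribute.
Any other superkey properly contains one of these, so there are no further candidate keys.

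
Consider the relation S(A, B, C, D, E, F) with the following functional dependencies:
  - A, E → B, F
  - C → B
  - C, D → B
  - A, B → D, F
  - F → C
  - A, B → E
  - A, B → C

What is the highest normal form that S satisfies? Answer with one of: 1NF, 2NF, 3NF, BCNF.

3NF

Candidate keys: {A, B}, {A, C}, {A, E}, {A, F}. Prime attributes: {A, B, C, E, F}.
C → B breaks BCNF: {C}⁺ = {B, C}, so {C} is not a superkey.
Its right-hand attributes {B} are all prime, as are those of every other non-superkey FD — the relation is in 3NF.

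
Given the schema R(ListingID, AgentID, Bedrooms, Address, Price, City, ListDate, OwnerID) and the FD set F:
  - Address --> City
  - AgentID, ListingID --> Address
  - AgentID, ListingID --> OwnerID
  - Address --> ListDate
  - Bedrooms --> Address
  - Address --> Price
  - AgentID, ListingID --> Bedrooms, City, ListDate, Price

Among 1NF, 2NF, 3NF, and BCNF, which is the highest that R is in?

2NF

Candidate key: {AgentID, ListingID}. Prime attributes: {AgentID, ListingID}.
Address --> City breaks BCNF: {Address}⁺ = {Address, City, ListDate, Price}, so {Address} is not a superkey.
Because {City} is non-prime and the left side of Address --> City is not a superkey, the relation is not in 3NF.
Checking every proper subset of each key, none determines a non-prime attribute — 2NF is satisfied.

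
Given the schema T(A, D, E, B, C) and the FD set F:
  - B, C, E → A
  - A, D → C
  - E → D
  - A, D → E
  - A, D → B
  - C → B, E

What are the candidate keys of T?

{A, D}, {A, E}, {C}

{C}⁺ = {A, B, C, D, E}, which is every attribute, so {C} is a candidate key.
{A, D}⁺ = {A, B, C, D, E}, which is every attribute, so {A, D} is a candidate key.
{A, E}⁺ = {A, B, C, D, E}, which is every attribute, so {A, E} is a candidate key.
These are minimal and exhaustive — every other superkey contains one of them.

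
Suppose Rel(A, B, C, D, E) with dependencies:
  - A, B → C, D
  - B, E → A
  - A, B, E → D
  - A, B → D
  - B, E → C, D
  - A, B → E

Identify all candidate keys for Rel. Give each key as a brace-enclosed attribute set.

{A, B}, {B, E}

No FD produces {B}, so it must be in every candidate key.
{A, B}⁺ = {A, B, C, D, E} — all of the relation — so {A, B} is a candidate key.
{B, E}⁺ = {A, B, C, D, E} — all of the relation — so {B, E} is a candidate key.
Any other superkey properly contains one of these, so there are no further candidate keys.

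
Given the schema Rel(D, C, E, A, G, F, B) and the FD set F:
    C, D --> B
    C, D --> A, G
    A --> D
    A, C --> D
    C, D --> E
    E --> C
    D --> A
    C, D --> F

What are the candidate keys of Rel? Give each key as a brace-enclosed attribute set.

{A, C}, {A, E}, {C, D}, {D, E}

Closure of {A, C} is {A, B, C, D, E, F, G}, the whole schema; {A, C} is a candidate key.
Closure of {A, E} is {A, B, C, D, E, F, G}, the whole schema; {A, E} is a candidate key.
Closure of {C, D} is {A, B, C, D, E, F, G}, the whole schema; {C, D} is a candidate key.
Closure of {D, E} is {A, B, C, D, E, F, G}, the whole schema; {D, E} is a candidate key.
Any other superkey properly contains one of these, so there are no further candidate keys.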